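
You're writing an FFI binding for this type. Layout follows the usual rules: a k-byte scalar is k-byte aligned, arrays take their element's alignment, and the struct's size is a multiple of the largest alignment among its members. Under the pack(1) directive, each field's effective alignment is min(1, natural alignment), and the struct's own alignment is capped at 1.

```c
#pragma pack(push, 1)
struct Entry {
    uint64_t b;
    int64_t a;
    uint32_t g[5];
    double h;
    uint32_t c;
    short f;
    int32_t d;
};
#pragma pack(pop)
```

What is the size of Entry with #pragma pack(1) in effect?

54

@0: b [8B, align 1] → 8
@8: a [8B, align 1] → 16
@16: g [20B, align 1] → 36
@36: h [8B, align 1] → 44
@44: c [4B, align 1] → 48
@48: f [2B, align 1] → 50
@50: d [4B, align 1] → 54
size 54, align 1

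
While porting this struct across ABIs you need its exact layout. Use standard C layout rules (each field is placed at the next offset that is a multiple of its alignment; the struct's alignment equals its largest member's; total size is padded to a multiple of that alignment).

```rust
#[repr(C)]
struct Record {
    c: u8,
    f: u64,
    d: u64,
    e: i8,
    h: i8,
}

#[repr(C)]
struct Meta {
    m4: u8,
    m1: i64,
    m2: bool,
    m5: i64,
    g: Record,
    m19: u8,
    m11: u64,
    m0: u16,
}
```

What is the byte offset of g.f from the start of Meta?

40

Record: c at 0 (size 1, align 1) → ends 1; pad 7 to align 8 for f; f at 8 (size 8, align 8) → ends 16; d at 16 (size 8, align 8) → ends 24; e at 24 (size 1, align 1) → ends 25; h at 25 (size 1, align 1) → ends 26; tail pad 6 to reach multiple of 8; total 32 bytes, alignment 8
m4 at 0 (size 1, align 1) → ends 1
pad 7 to align 8 for m1
m1 at 8 (size 8, align 8) → ends 16
m2 at 16 (size 1, align 1) → ends 17
pad 7 to align 8 for m5
m5 at 24 (size 8, align 8) → ends 32
g at 32 (size 32, align 8) → ends 64
within Record: f at 8
32 + 8 = 40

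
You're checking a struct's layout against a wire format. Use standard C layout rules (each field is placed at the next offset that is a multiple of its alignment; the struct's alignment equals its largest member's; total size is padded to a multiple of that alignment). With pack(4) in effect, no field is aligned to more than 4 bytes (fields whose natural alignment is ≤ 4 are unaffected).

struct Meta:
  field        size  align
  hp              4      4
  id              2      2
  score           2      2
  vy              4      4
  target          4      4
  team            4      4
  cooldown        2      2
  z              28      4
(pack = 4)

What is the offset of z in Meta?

24

0..4  hp  (4B, 4-aligned)
4..6  id  (2B, 2-aligned)
6..8  score  (2B, 2-aligned)
8..12  vy  (4B, 4-aligned)
12..16  target  (4B, 4-aligned)
16..20  team  (4B, 4-aligned)
20..22  cooldown  (2B, 2-aligned)
22..24  -- padding (2B)
24..52  z  (28B, 4-aligned)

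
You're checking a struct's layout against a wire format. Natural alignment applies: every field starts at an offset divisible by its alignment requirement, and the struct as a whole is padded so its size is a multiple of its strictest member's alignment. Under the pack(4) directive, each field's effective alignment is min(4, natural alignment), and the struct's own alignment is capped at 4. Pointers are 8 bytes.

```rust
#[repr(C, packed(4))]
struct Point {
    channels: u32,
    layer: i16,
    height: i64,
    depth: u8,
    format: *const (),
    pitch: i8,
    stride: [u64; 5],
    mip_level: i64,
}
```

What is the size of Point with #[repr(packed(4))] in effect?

80

channels at 0 (size 4, align 4) → ends 4
layer at 4 (size 2, align 2) → ends 6
pad 2 to align 4 for height
height at 8 (size 8, align 4) → ends 16
depth at 16 (size 1, align 1) → ends 17
pad 3 to align 4 for format
format at 20 (size 8, align 4) → ends 28
pitch at 28 (size 1, align 1) → ends 29
pad 3 to align 4 for stride
stride at 32 (size 40, align 4) → ends 72
mip_level at 72 (size 8, align 4) → ends 80
total 80 bytes, alignment 4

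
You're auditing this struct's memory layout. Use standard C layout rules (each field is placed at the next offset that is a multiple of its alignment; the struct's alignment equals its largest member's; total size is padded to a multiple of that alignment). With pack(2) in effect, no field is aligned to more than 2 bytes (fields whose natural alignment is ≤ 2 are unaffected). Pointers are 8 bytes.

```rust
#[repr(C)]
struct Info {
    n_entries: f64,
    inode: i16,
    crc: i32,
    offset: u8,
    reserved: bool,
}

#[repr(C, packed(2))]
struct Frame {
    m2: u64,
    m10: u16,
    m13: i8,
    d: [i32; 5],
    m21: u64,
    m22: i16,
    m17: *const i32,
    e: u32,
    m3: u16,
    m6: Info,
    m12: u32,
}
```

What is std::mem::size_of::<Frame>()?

84

Info: 0..8  n_entries  (8B, 8-aligned); 8..10  inode  (2B, 2-aligned); 10..12  -- padding (2B); 12..16  crc  (4B, 4-aligned); 16..17  offset  (1B, 1-aligned); 17..18  reserved  (1B, 1-aligned); 18..24  -- tail padding (6B); sizeof = 24, alignof = 8
0..8  m2  (8B, 2-aligned)
8..10  m10  (2B, 2-aligned)
10..11  m13  (1B, 1-aligned)
11..12  -- padding (1B)
12..32  d  (20B, 2-aligned)
32..40  m21  (8B, 2-aligned)
40..42  m22  (2B, 2-aligned)
42..50  m17  (8B, 2-aligned)
50..54  e  (4B, 2-aligned)
54..56  m3  (2B, 2-aligned)
56..80  m6  (24B, 2-aligned)
80..84  m12  (4B, 2-aligned)
sizeof = 84, alignof = 2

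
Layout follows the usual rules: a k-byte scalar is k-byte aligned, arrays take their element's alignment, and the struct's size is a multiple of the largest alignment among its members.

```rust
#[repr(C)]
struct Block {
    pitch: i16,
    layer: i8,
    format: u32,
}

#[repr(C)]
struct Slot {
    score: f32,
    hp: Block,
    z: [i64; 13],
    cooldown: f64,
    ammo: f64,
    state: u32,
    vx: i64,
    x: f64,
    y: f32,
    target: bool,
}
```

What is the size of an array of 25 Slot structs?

Block: @0: pitch [2B, align 2] → 2; @2: layer [1B, align 1] → 3; +1 pad (align 4); @4: format [4B, align 4] → 8; size 8, align 4
@0: score [4B, align 4] → 4
@4: hp [8B, align 4] → 12
+4 pad (align 8)
@16: z [104B, align 8] → 120
@120: cooldown [8B, align 8] → 128
@128: ammo [8B, align 8] → 136
@136: state [4B, align 4] → 140
+4 pad (align 8)
@144: vx [8B, align 8] → 152
@152: x [8B, align 8] → 160
@160: y [4B, align 4] → 164
@164: target [1B, align 1] → 165
+3 tail pad (align 8)
size 168, align 8
array of 25: 25 × 168 = 4200

4200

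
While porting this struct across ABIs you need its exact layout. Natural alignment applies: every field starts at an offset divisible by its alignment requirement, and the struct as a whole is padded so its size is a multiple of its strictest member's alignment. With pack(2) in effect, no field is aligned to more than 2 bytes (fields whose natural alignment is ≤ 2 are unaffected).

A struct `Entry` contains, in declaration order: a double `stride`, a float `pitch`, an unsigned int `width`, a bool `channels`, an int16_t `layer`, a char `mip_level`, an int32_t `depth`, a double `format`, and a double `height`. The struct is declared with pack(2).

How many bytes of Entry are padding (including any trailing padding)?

@0: stride [8B, align 2] → 8
@8: pitch [4B, align 2] → 12
@12: width [4B, align 2] → 16
@16: channels [1B, align 1] → 17
+1 pad (align 2)
@18: layer [2B, align 2] → 20
@20: mip_level [1B, align 1] → 21
+1 pad (align 2)
@22: depth [4B, align 2] → 26
@26: format [8B, align 2] → 34
@34: height [8B, align 2] → 42
size 42, align 2
data bytes 40, size 42 → padding 2

2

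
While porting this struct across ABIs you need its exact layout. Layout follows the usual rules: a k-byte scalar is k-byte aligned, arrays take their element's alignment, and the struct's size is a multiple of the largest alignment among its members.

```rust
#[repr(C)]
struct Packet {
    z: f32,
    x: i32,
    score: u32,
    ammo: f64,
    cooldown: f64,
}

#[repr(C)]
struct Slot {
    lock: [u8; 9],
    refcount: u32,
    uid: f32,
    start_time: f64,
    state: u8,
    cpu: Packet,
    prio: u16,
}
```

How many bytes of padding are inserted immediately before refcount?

Packet: 0..4  z  (4B, 4-aligned); 4..8  x  (4B, 4-aligned); 8..12  score  (4B, 4-aligned); 12..16  -- padding (4B); 16..24  ammo  (8B, 8-aligned); 24..32  cooldown  (8B, 8-aligned); sizeof = 32, alignof = 8
0..9  lock  (9B, 1-aligned)
9..12  -- padding (3B)
12..16  refcount  (4B, 4-aligned)

3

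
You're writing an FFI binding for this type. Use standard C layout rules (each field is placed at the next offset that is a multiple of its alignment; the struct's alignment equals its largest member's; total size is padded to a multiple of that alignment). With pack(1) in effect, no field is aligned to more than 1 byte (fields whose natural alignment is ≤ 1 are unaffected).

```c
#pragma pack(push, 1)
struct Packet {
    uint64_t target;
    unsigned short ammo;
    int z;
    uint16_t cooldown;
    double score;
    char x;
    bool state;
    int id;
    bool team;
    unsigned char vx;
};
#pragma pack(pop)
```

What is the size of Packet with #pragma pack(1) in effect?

32

@0: target [8B, align 1] → 8
@8: ammo [2B, align 1] → 10
@10: z [4B, align 1] → 14
@14: cooldown [2B, align 1] → 16
@16: score [8B, align 1] → 24
@24: x [1B, align 1] → 25
@25: state [1B, align 1] → 26
@26: id [4B, align 1] → 30
@30: team [1B, align 1] → 31
@31: vx [1B, align 1] → 32
size 32, align 1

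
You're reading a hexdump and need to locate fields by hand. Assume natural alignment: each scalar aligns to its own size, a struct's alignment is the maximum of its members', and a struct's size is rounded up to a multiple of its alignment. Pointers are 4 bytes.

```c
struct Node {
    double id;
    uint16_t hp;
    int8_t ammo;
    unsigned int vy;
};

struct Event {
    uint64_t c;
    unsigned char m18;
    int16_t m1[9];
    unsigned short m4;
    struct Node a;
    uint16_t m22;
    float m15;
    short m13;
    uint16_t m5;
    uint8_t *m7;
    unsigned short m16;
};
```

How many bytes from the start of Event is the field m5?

58

Node: @0: id [8B, align 8] → 8; @8: hp [2B, align 2] → 10; @10: ammo [1B, align 1] → 11; +1 pad (align 4); @12: vy [4B, align 4] → 16; size 16, align 8
@0: c [8B, align 8] → 8
@8: m18 [1B, align 1] → 9
+1 pad (align 2)
@10: m1 [18B, align 2] → 28
@28: m4 [2B, align 2] → 30
+2 pad (align 8)
@32: a [16B, align 8] → 48
@48: m22 [2B, align 2] → 50
+2 pad (align 4)
@52: m15 [4B, align 4] → 56
@56: m13 [2B, align 2] → 58
@58: m5 [2B, align 2] → 60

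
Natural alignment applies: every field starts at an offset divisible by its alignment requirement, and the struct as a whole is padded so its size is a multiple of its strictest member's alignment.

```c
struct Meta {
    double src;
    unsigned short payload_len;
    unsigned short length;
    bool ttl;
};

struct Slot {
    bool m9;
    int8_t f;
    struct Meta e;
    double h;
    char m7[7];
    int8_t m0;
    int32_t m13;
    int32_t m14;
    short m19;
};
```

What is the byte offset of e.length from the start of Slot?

Meta: src at 0 (size 8, align 8) → ends 8; payload_len at 8 (size 2, align 2) → ends 10; length at 10 (size 2, align 2) → ends 12; ttl at 12 (size 1, align 1) → ends 13; tail pad 3 to reach multiple of 8; total 16 bytes, alignment 8
m9 at 0 (size 1, align 1) → ends 1
f at 1 (size 1, align 1) → ends 2
pad 6 to align 8 for e
e at 8 (size 16, align 8) → ends 24
within Meta: length at 10
8 + 10 = 18

18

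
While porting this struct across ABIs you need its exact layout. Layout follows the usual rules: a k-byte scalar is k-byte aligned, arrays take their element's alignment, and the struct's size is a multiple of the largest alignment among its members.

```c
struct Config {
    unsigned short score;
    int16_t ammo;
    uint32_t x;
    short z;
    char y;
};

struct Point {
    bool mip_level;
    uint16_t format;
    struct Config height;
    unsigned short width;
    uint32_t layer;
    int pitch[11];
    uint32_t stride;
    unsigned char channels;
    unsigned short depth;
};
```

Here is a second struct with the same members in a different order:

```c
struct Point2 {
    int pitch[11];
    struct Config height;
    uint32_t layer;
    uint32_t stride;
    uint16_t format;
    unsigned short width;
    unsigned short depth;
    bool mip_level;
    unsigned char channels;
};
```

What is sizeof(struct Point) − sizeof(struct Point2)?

4

Config: @0: score [2B, align 2] → 2; @2: ammo [2B, align 2] → 4; @4: x [4B, align 4] → 8; @8: z [2B, align 2] → 10; @10: y [1B, align 1] → 11; +1 tail pad (align 4); size 12, align 4
@0: mip_level [1B, align 1] → 1
+1 pad (align 2)
@2: format [2B, align 2] → 4
@4: height [12B, align 4] → 16
@16: width [2B, align 2] → 18
+2 pad (align 4)
@20: layer [4B, align 4] → 24
@24: pitch [44B, align 4] → 68
@68: stride [4B, align 4] → 72
@72: channels [1B, align 1] → 73
+1 pad (align 2)
@74: depth [2B, align 2] → 76
size 76, align 4
— Point2 —
@0: pitch [44B, align 4] → 44
@44: height [12B, align 4] → 56
@56: layer [4B, align 4] → 60
@60: stride [4B, align 4] → 64
@64: format [2B, align 2] → 66
@66: width [2B, align 2] → 68
@68: depth [2B, align 2] → 70
@70: mip_level [1B, align 1] → 71
@71: channels [1B, align 1] → 72
size 72, align 4
76 − 72 = 4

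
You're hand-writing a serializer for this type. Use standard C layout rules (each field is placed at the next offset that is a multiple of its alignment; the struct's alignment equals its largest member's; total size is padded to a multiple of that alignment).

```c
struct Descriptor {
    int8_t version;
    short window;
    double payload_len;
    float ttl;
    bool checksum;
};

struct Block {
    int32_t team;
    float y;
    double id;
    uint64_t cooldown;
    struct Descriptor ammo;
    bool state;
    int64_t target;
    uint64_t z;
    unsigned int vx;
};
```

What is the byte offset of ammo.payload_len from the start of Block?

Descriptor: 0..1  version  (1B, 1-aligned); 1..2  -- padding (1B); 2..4  window  (2B, 2-aligned); 4..8  -- padding (4B); 8..16  payload_len  (8B, 8-aligned); 16..20  ttl  (4B, 4-aligned); 20..21  checksum  (1B, 1-aligned); 21..24  -- tail padding (3B); sizeof = 24, alignof = 8
0..4  team  (4B, 4-aligned)
4..8  y  (4B, 4-aligned)
8..16  id  (8B, 8-aligned)
16..24  cooldown  (8B, 8-aligned)
24..48  ammo  (24B, 8-aligned)
within Descriptor: payload_len at 8
24 + 8 = 32

32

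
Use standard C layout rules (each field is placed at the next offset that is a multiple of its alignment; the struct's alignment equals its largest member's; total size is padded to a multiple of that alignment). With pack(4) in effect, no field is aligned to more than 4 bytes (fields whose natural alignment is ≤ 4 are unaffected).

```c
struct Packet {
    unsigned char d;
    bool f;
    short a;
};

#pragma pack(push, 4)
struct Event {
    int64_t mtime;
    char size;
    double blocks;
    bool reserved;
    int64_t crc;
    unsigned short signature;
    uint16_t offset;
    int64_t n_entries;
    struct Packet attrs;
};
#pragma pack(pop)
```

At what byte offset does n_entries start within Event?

Packet: d at 0 (size 1, align 1) → ends 1; f at 1 (size 1, align 1) → ends 2; a at 2 (size 2, align 2) → ends 4; total 4 bytes, alignment 2
mtime at 0 (size 8, align 4) → ends 8
size at 8 (size 1, align 1) → ends 9
pad 3 to align 4 for blocks
blocks at 12 (size 8, align 4) → ends 20
reserved at 20 (size 1, align 1) → ends 21
pad 3 to align 4 for crc
crc at 24 (size 8, align 4) → ends 32
signature at 32 (size 2, align 2) → ends 34
offset at 34 (size 2, align 2) → ends 36
n_entries at 36 (size 8, align 4) → ends 44

36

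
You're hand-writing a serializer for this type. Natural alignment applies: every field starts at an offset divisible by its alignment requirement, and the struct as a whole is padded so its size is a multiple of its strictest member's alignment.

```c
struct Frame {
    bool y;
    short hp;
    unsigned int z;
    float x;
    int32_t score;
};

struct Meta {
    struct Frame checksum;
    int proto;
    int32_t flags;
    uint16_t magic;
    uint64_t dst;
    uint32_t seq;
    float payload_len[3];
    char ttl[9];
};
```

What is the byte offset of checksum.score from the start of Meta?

12

Frame: y at 0 (size 1, align 1) → ends 1; pad 1 to align 2 for hp; hp at 2 (size 2, align 2) → ends 4; z at 4 (size 4, align 4) → ends 8; x at 8 (size 4, align 4) → ends 12; score at 12 (size 4, align 4) → ends 16; total 16 bytes, alignment 4
checksum at 0 (size 16, align 4) → ends 16
within Frame: score at 12
0 + 12 = 12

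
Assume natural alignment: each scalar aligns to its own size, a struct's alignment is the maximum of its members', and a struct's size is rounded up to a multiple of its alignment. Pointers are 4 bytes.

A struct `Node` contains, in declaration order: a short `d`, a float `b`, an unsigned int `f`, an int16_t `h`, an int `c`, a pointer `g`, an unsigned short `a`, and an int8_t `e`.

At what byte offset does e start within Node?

0..2  d  (2B, 2-aligned)
2..4  -- padding (2B)
4..8  b  (4B, 4-aligned)
8..12  f  (4B, 4-aligned)
12..14  h  (2B, 2-aligned)
14..16  -- padding (2B)
16..20  c  (4B, 4-aligned)
20..24  g  (4B, 4-aligned)
24..26  a  (2B, 2-aligned)
26..27  e  (1B, 1-aligned)

26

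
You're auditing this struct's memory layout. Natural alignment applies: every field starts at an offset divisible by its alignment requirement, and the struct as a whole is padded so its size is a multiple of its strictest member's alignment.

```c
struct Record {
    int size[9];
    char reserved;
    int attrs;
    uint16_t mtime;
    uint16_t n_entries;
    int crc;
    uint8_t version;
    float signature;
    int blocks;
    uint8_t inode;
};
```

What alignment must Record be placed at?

member alignments: size=4, reserved=1, attrs=4, mtime=2, n_entries=2, crc=4, version=1, signature=4, blocks=4, inode=1
max = 4

4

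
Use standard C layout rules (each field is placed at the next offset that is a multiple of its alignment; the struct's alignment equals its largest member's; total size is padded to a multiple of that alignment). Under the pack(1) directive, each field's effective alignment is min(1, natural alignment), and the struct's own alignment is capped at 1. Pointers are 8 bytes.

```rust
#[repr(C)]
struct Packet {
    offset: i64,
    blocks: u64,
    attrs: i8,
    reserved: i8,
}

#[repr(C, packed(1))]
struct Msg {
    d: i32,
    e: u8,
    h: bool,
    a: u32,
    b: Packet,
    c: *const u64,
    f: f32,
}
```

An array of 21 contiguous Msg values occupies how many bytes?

966

Packet: offset at 0 (size 8, align 8) → ends 8; blocks at 8 (size 8, align 8) → ends 16; attrs at 16 (size 1, align 1) → ends 17; reserved at 17 (size 1, align 1) → ends 18; tail pad 6 to reach multiple of 8; total 24 bytes, alignment 8
d at 0 (size 4, align 1) → ends 4
e at 4 (size 1, align 1) → ends 5
h at 5 (size 1, align 1) → ends 6
a at 6 (size 4, align 1) → ends 10
b at 10 (size 24, align 1) → ends 34
c at 34 (size 8, align 1) → ends 42
f at 42 (size 4, align 1) → ends 46
total 46 bytes, alignment 1
array of 21: 21 × 46 = 966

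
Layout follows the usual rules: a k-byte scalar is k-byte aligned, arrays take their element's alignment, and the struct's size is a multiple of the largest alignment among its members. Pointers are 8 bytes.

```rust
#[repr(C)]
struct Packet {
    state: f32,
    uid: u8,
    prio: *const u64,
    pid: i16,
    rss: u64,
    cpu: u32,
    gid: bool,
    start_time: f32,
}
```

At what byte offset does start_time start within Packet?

state at 0 (size 4, align 4) → ends 4
uid at 4 (size 1, align 1) → ends 5
pad 3 to align 8 for prio
prio at 8 (size 8, align 8) → ends 16
pid at 16 (size 2, align 2) → ends 18
pad 6 to align 8 for rss
rss at 24 (size 8, align 8) → ends 32
cpu at 32 (size 4, align 4) → ends 36
gid at 36 (size 1, align 1) → ends 37
pad 3 to align 4 for start_time
start_time at 40 (size 4, align 4) → ends 44

40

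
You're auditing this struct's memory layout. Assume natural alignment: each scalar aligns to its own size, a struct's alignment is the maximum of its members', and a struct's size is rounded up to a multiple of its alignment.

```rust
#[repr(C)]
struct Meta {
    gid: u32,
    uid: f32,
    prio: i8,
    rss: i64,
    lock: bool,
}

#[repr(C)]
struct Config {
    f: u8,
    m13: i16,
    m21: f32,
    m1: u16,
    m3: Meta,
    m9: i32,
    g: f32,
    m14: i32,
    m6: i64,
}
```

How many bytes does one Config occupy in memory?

72 bytes

Meta: @0: gid [4B, align 4] → 4; @4: uid [4B, align 4] → 8; @8: prio [1B, align 1] → 9; +7 pad (align 8); @16: rss [8B, align 8] → 24; @24: lock [1B, align 1] → 25; +7 tail pad (align 8); size 32, align 8
@0: f [1B, align 1] → 1
+1 pad (align 2)
@2: m13 [2B, align 2] → 4
@4: m21 [4B, align 4] → 8
@8: m1 [2B, align 2] → 10
+6 pad (align 8)
@16: m3 [32B, align 8] → 48
@48: m9 [4B, align 4] → 52
@52: g [4B, align 4] → 56
@56: m14 [4B, align 4] → 60
+4 pad (align 8)
@64: m6 [8B, align 8] → 72
size 72, align 8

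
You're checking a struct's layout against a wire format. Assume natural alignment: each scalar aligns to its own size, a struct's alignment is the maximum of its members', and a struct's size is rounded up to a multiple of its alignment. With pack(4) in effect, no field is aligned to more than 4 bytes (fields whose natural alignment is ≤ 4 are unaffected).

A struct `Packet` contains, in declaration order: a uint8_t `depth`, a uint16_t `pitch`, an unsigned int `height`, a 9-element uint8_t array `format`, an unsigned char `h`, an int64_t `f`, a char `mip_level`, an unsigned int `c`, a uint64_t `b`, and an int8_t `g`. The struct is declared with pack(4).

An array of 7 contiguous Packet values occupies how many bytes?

0..1  depth  (1B, 1-aligned)
1..2  -- padding (1B)
2..4  pitch  (2B, 2-aligned)
4..8  height  (4B, 4-aligned)
8..17  format  (9B, 1-aligned)
17..18  h  (1B, 1-aligned)
18..20  -- padding (2B)
20..28  f  (8B, 4-aligned)
28..29  mip_level  (1B, 1-aligned)
29..32  -- padding (3B)
32..36  c  (4B, 4-aligned)
36..44  b  (8B, 4-aligned)
44..45  g  (1B, 1-aligned)
45..48  -- tail padding (3B)
sizeof = 48, alignof = 4
array of 7: 7 × 48 = 336

336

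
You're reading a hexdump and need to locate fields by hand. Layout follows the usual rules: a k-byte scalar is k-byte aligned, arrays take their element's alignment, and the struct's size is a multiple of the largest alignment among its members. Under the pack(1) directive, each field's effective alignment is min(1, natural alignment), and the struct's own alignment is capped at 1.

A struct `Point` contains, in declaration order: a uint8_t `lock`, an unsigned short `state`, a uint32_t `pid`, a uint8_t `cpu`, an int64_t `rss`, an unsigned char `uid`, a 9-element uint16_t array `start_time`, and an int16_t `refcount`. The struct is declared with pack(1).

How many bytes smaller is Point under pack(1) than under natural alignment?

11

natural layout:
  @0: lock [1B, align 1] → 1
  +1 pad (align 2)
  @2: state [2B, align 2] → 4
  @4: pid [4B, align 4] → 8
  @8: cpu [1B, align 1] → 9
  +7 pad (align 8)
  @16: rss [8B, align 8] → 24
  @24: uid [1B, align 1] → 25
  +1 pad (align 2)
  @26: start_time [18B, align 2] → 44
  @44: refcount [2B, align 2] → 46
  +2 tail pad (align 8)
  size 48, align 8
packed(1) layout:
  @0: lock [1B, align 1] → 1
  @1: state [2B, align 1] → 3
  @3: pid [4B, align 1] → 7
  @7: cpu [1B, align 1] → 8
  @8: rss [8B, align 1] → 16
  @16: uid [1B, align 1] → 17
  @17: start_time [18B, align 1] → 35
  @35: refcount [2B, align 1] → 37
  size 37, align 1
48 − 37 = 11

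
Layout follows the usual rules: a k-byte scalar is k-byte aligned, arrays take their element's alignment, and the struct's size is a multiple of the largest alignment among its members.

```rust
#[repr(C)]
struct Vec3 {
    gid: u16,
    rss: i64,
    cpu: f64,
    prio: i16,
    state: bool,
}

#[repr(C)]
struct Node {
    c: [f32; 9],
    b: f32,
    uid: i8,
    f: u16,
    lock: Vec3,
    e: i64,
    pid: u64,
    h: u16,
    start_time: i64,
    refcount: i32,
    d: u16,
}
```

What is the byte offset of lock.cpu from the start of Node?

64

Vec3: @0: gid [2B, align 2] → 2; +6 pad (align 8); @8: rss [8B, align 8] → 16; @16: cpu [8B, align 8] → 24; @24: prio [2B, align 2] → 26; @26: state [1B, align 1] → 27; +5 tail pad (align 8); size 32, align 8
@0: c [36B, align 4] → 36
@36: b [4B, align 4] → 40
@40: uid [1B, align 1] → 41
+1 pad (align 2)
@42: f [2B, align 2] → 44
+4 pad (align 8)
@48: lock [32B, align 8] → 80
within Vec3: cpu at 16
48 + 16 = 64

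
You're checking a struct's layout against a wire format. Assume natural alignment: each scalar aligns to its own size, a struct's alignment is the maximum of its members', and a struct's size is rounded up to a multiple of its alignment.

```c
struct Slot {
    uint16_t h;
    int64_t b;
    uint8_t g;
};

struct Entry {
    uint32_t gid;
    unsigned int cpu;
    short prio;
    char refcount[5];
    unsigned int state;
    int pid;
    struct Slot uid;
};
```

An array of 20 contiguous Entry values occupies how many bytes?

960

Slot: h at 0 (size 2, align 2) → ends 2; pad 6 to align 8 for b; b at 8 (size 8, align 8) → ends 16; g at 16 (size 1, align 1) → ends 17; tail pad 7 to reach multiple of 8; total 24 bytes, alignment 8
gid at 0 (size 4, align 4) → ends 4
cpu at 4 (size 4, align 4) → ends 8
prio at 8 (size 2, align 2) → ends 10
refcount at 10 (size 5, align 1) → ends 15
pad 1 to align 4 for state
state at 16 (size 4, align 4) → ends 20
pid at 20 (size 4, align 4) → ends 24
uid at 24 (size 24, align 8) → ends 48
total 48 bytes, alignment 8
array of 20: 20 × 48 = 960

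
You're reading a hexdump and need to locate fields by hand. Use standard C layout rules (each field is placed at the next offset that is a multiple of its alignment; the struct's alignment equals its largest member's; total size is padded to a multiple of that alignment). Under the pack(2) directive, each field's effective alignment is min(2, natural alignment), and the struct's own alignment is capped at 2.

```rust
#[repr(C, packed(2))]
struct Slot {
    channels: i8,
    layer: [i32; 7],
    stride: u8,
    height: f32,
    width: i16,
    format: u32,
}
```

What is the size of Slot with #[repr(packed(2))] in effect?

42

0..1  channels  (1B, 1-aligned)
1..2  -- padding (1B)
2..30  layer  (28B, 2-aligned)
30..31  stride  (1B, 1-aligned)
31..32  -- padding (1B)
32..36  height  (4B, 2-aligned)
36..38  width  (2B, 2-aligned)
38..42  format  (4B, 2-aligned)
sizeof = 42, alignof = 2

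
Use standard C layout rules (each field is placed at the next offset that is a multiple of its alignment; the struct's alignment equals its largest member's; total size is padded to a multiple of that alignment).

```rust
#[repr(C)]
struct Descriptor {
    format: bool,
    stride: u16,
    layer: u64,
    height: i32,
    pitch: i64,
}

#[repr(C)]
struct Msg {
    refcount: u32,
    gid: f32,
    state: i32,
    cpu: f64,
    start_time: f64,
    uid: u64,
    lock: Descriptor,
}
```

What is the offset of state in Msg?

8

Descriptor: 0..1  format  (1B, 1-aligned); 1..2  -- padding (1B); 2..4  stride  (2B, 2-aligned); 4..8  -- padding (4B); 8..16  layer  (8B, 8-aligned); 16..20  height  (4B, 4-aligned); 20..24  -- padding (4B); 24..32  pitch  (8B, 8-aligned); sizeof = 32, alignof = 8
0..4  refcount  (4B, 4-aligned)
4..8  gid  (4B, 4-aligned)
8..12  state  (4B, 4-aligned)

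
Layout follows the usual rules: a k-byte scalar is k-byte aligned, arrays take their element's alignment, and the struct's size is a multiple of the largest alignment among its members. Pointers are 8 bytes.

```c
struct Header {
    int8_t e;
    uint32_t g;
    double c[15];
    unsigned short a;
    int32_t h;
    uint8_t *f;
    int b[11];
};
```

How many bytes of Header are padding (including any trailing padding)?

e at 0 (size 1, align 1) → ends 1
pad 3 to align 4 for g
g at 4 (size 4, align 4) → ends 8
c at 8 (size 120, align 8) → ends 128
a at 128 (size 2, align 2) → ends 130
pad 2 to align 4 for h
h at 132 (size 4, align 4) → ends 136
f at 136 (size 8, align 8) → ends 144
b at 144 (size 44, align 4) → ends 188
tail pad 4 to reach multiple of 8
total 192 bytes, alignment 8
data bytes 183, size 192 → padding 9

9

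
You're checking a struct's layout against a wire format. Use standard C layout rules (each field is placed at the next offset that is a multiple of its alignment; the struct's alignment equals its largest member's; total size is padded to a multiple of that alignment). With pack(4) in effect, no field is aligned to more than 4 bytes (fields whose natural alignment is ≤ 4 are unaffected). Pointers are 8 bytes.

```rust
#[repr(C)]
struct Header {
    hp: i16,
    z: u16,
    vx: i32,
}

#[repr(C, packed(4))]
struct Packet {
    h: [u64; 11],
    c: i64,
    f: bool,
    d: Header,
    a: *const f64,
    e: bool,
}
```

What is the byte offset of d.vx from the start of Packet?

Header: @0: hp [2B, align 2] → 2; @2: z [2B, align 2] → 4; @4: vx [4B, align 4] → 8; size 8, align 4
@0: h [88B, align 4] → 88
@88: c [8B, align 4] → 96
@96: f [1B, align 1] → 97
+3 pad (align 4)
@100: d [8B, align 4] → 108
within Header: vx at 4
100 + 4 = 104

104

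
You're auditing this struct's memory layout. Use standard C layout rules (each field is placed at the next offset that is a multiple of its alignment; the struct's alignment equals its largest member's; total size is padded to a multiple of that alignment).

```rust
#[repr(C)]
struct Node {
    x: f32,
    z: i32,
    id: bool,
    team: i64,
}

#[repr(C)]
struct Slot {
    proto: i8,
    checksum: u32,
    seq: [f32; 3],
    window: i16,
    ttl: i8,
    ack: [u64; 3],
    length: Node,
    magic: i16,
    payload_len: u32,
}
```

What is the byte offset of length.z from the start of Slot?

52

Node: x at 0 (size 4, align 4) → ends 4; z at 4 (size 4, align 4) → ends 8; id at 8 (size 1, align 1) → ends 9; pad 7 to align 8 for team; team at 16 (size 8, align 8) → ends 24; total 24 bytes, alignment 8
proto at 0 (size 1, align 1) → ends 1
pad 3 to align 4 for checksum
checksum at 4 (size 4, align 4) → ends 8
seq at 8 (size 12, align 4) → ends 20
window at 20 (size 2, align 2) → ends 22
ttl at 22 (size 1, align 1) → ends 23
pad 1 to align 8 for ack
ack at 24 (size 24, align 8) → ends 48
length at 48 (size 24, align 8) → ends 72
within Node: z at 4
48 + 4 = 52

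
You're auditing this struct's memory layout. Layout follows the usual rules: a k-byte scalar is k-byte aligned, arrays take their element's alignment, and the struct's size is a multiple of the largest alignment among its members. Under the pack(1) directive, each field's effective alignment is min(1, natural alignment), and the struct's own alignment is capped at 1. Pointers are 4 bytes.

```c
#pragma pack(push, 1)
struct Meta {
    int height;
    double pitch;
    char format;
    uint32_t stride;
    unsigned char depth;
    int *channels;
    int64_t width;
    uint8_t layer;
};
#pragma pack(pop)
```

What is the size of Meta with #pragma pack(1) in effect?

31

height at 0 (size 4, align 1) → ends 4
pitch at 4 (size 8, align 1) → ends 12
format at 12 (size 1, align 1) → ends 13
stride at 13 (size 4, align 1) → ends 17
depth at 17 (size 1, align 1) → ends 18
channels at 18 (size 4, align 1) → ends 22
width at 22 (size 8, align 1) → ends 30
layer at 30 (size 1, align 1) → ends 31
total 31 bytes, alignment 1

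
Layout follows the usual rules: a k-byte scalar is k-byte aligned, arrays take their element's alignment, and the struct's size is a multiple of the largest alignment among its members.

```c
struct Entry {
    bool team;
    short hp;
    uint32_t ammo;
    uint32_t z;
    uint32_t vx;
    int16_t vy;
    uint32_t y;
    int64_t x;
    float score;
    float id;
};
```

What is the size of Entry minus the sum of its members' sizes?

3

team at 0 (size 1, align 1) → ends 1
pad 1 to align 2 for hp
hp at 2 (size 2, align 2) → ends 4
ammo at 4 (size 4, align 4) → ends 8
z at 8 (size 4, align 4) → ends 12
vx at 12 (size 4, align 4) → ends 16
vy at 16 (size 2, align 2) → ends 18
pad 2 to align 4 for y
y at 20 (size 4, align 4) → ends 24
x at 24 (size 8, align 8) → ends 32
score at 32 (size 4, align 4) → ends 36
id at 36 (size 4, align 4) → ends 40
total 40 bytes, alignment 8
data bytes 37, size 40 → padding 3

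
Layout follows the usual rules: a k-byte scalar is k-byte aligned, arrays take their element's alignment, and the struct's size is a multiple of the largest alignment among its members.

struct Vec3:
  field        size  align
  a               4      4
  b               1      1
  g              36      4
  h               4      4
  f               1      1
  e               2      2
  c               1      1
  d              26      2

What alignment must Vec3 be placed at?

4

member alignments: a=4, b=1, g=4, h=4, f=1, e=2, c=1, d=2
max = 4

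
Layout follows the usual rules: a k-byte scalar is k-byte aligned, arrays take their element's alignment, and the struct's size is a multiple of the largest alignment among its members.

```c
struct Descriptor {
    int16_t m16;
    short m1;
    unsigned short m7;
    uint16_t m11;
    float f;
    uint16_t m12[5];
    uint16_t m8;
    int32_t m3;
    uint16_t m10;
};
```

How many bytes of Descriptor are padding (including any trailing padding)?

2

@0: m16 [2B, align 2] → 2
@2: m1 [2B, align 2] → 4
@4: m7 [2B, align 2] → 6
@6: m11 [2B, align 2] → 8
@8: f [4B, align 4] → 12
@12: m12 [10B, align 2] → 22
@22: m8 [2B, align 2] → 24
@24: m3 [4B, align 4] → 28
@28: m10 [2B, align 2] → 30
+2 tail pad (align 4)
size 32, align 4
data bytes 30, size 32 → padding 2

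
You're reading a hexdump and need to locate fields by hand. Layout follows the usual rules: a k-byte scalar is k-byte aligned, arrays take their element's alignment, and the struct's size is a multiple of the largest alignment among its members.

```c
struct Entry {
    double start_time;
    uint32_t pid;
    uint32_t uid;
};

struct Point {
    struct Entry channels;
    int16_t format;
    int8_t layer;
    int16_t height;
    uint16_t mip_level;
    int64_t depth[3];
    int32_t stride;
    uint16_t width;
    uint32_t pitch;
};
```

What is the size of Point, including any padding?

64 bytes

Entry: 0..8  start_time  (8B, 8-aligned); 8..12  pid  (4B, 4-aligned); 12..16  uid  (4B, 4-aligned); sizeof = 16, alignof = 8
0..16  channels  (16B, 8-aligned)
16..18  format  (2B, 2-aligned)
18..19  layer  (1B, 1-aligned)
19..20  -- padding (1B)
20..22  height  (2B, 2-aligned)
22..24  mip_level  (2B, 2-aligned)
24..48  depth  (24B, 8-aligned)
48..52  stride  (4B, 4-aligned)
52..54  width  (2B, 2-aligned)
54..56  -- padding (2B)
56..60  pitch  (4B, 4-aligned)
60..64  -- tail padding (4B)
sizeof = 64, alignof = 8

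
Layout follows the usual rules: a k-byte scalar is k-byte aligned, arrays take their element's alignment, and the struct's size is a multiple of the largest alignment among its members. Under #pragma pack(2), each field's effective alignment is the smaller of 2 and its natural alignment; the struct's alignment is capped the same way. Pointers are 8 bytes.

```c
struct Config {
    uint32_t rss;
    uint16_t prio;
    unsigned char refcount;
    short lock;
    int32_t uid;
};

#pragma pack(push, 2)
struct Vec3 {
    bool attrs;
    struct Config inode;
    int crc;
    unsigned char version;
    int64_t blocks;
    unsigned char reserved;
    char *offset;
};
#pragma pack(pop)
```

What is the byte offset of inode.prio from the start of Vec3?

6

Config: 0..4  rss  (4B, 4-aligned); 4..6  prio  (2B, 2-aligned); 6..7  refcount  (1B, 1-aligned); 7..8  -- padding (1B); 8..10  lock  (2B, 2-aligned); 10..12  -- padding (2B); 12..16  uid  (4B, 4-aligned); sizeof = 16, alignof = 4
0..1  attrs  (1B, 1-aligned)
1..2  -- padding (1B)
2..18  inode  (16B, 2-aligned)
within Config: prio at 4
2 + 4 = 6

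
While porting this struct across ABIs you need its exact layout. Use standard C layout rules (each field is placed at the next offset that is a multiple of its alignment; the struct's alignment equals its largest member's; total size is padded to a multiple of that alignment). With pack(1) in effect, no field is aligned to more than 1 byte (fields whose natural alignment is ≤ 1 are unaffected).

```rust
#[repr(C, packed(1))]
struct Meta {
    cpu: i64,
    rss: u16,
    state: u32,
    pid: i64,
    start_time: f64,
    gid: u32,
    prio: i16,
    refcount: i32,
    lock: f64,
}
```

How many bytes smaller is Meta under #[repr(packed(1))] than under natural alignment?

8

natural layout:
  @0: cpu [8B, align 8] → 8
  @8: rss [2B, align 2] → 10
  +2 pad (align 4)
  @12: state [4B, align 4] → 16
  @16: pid [8B, align 8] → 24
  @24: start_time [8B, align 8] → 32
  @32: gid [4B, align 4] → 36
  @36: prio [2B, align 2] → 38
  +2 pad (align 4)
  @40: refcount [4B, align 4] → 44
  +4 pad (align 8)
  @48: lock [8B, align 8] → 56
  size 56, align 8
packed(1) layout:
  @0: cpu [8B, align 1] → 8
  @8: rss [2B, align 1] → 10
  @10: state [4B, align 1] → 14
  @14: pid [8B, align 1] → 22
  @22: start_time [8B, align 1] → 30
  @30: gid [4B, align 1] → 34
  @34: prio [2B, align 1] → 36
  @36: refcount [4B, align 1] → 40
  @40: lock [8B, align 1] → 48
  size 48, align 1
56 − 48 = 8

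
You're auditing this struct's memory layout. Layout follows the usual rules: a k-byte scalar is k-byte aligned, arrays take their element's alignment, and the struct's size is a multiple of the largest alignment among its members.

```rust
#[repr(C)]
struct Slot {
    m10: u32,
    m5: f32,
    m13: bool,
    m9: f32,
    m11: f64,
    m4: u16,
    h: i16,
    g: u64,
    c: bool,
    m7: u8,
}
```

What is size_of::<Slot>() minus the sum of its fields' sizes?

m10 at 0 (size 4, align 4) → ends 4
m5 at 4 (size 4, align 4) → ends 8
m13 at 8 (size 1, align 1) → ends 9
pad 3 to align 4 for m9
m9 at 12 (size 4, align 4) → ends 16
m11 at 16 (size 8, align 8) → ends 24
m4 at 24 (size 2, align 2) → ends 26
h at 26 (size 2, align 2) → ends 28
pad 4 to align 8 for g
g at 32 (size 8, align 8) → ends 40
c at 40 (size 1, align 1) → ends 41
m7 at 41 (size 1, align 1) → ends 42
tail pad 6 to reach multiple of 8
total 48 bytes, alignment 8
data bytes 35, size 48 → padding 13

13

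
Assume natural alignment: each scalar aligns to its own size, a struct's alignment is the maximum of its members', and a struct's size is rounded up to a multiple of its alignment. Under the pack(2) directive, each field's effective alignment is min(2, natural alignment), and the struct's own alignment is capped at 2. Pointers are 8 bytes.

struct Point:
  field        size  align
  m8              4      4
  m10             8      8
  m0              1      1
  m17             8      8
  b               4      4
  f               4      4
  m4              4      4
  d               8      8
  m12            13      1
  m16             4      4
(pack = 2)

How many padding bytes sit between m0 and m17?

m8 at 0 (size 4, align 2) → ends 4
m10 at 4 (size 8, align 2) → ends 12
m0 at 12 (size 1, align 1) → ends 13
pad 1 to align 2 for m17
m17 at 14 (size 8, align 2) → ends 22

1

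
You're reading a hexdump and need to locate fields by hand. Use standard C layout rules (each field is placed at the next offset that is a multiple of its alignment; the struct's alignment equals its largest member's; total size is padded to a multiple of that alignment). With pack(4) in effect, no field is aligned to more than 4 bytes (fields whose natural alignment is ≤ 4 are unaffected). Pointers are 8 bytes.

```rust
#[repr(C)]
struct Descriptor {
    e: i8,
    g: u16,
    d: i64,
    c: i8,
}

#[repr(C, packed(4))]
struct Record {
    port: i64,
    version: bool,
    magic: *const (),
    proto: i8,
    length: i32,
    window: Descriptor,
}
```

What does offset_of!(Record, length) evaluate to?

Descriptor: e at 0 (size 1, align 1) → ends 1; pad 1 to align 2 for g; g at 2 (size 2, align 2) → ends 4; pad 4 to align 8 for d; d at 8 (size 8, align 8) → ends 16; c at 16 (size 1, align 1) → ends 17; tail pad 7 to reach multiple of 8; total 24 bytes, alignment 8
port at 0 (size 8, align 4) → ends 8
version at 8 (size 1, align 1) → ends 9
pad 3 to align 4 for magic
magic at 12 (size 8, align 4) → ends 20
proto at 20 (size 1, align 1) → ends 21
pad 3 to align 4 for length
length at 24 (size 4, align 4) → ends 28

24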